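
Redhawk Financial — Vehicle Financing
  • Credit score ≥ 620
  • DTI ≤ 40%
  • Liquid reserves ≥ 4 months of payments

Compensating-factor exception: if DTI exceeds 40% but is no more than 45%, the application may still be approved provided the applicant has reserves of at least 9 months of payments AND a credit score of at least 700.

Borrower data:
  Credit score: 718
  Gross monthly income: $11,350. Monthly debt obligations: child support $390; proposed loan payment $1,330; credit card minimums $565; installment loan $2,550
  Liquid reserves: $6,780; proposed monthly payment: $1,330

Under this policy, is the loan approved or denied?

Credit score 718 ≥ 620 (meets base)
Total debts = (390 + 1,330 + 565 + 2,550) = 4,835. DTI: 4,835 ÷ 11,350 = 42.6%, over the 40% base limit.
Reserves: 6,780 ÷ 1,330 = 5.1 months (meets 4-month minimum)
42.6% falls in the override range (40%–45%), so the compensating-factor test applies.
Reserves 5.1 < 9 months; credit score 718 ≥ 700.
Override conditions not both satisfied; exception does not apply.

Denied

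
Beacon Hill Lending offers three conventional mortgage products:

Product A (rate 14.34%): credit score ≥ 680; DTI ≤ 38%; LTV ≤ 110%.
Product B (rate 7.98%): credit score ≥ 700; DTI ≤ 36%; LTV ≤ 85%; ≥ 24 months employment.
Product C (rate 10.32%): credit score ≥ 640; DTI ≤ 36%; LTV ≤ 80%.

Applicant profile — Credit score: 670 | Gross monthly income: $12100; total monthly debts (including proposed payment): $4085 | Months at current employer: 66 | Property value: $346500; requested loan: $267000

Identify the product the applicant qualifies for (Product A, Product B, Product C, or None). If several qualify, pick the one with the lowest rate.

DTI = 4,085/12,100 = 33.8%.
LTV = 267,000/346,500 = 77.1%.
Product A: score 670 < 680; DTI 33.8% ≤ 38%; LTV 77.1% ≤ 110% → does not qualify.
Product B: score 670 < 700; DTI 33.8% ≤ 36%; LTV 77.1% ≤ 85%; employment 66 ≥ 24 mo → does not qualify.
Product C: score 670 ≥ 640; DTI 33.8% ≤ 36%; LTV 77.1% ≤ 80% → qualifies.

Product C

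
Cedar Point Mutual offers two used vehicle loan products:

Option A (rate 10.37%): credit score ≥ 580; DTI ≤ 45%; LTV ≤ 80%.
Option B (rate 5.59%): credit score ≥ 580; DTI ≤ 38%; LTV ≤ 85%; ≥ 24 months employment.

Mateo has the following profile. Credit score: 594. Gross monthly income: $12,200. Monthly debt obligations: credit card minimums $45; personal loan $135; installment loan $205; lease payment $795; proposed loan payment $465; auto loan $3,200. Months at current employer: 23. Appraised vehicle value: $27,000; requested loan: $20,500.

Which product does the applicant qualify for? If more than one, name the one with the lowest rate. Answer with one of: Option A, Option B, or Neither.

Total debts = (45 + 135 + 205 + 795 + 465 + 3,200) = 4,845; DTI = 4,845/12,200 = 39.7%.
LTV = 20,500/27,000 = 75.9%.
Option A: score 594 ≥ 580; DTI 39.7% ≤ 45%; LTV 75.9% ≤ 80% → qualifies.
Option B: score 594 ≥ 580; DTI 39.7% > 38%; LTV 75.9% ≤ 85%; employment 23 < 24 mo → does not qualify.

Option A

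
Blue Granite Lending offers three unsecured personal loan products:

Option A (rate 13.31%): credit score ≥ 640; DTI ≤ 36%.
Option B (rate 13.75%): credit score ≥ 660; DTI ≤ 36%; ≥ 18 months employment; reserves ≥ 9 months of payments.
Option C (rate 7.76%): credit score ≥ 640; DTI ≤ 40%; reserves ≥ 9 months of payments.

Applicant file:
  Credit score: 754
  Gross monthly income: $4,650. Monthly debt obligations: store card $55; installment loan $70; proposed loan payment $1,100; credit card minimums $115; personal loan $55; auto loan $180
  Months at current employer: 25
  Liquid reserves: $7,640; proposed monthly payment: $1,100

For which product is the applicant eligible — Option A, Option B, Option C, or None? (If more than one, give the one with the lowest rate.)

Option A

Total debts = (55 + 70 + 1,100 + 115 + 55 + 180) = 1,575; DTI = 1,575/4,650 = 33.9%.
Reserves = 7,640/1,100 = 6.9 months.
Option A: score 754 ≥ 640; DTI 33.9% ≤ 36% → qualifies.
Option B: score 754 ≥ 660; DTI 33.9% ≤ 36%; employment 25 ≥ 18 mo; reserves 6.9 < 9 mo → does not qualify.
Option C: score 754 ≥ 640; DTI 33.9% ≤ 40%; reserves 6.9 < 9 mo → does not qualify.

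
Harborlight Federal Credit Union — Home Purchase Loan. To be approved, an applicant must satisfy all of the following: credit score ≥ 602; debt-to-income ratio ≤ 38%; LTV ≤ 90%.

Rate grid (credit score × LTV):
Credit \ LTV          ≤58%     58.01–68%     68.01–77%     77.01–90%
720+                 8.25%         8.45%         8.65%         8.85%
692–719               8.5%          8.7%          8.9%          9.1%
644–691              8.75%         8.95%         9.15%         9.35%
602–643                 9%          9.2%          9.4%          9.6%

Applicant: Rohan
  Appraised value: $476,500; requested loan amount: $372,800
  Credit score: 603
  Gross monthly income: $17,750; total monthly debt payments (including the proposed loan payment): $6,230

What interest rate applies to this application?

9.6%

Credit score 603 ≥ 602; DTI: 6,230 ÷ 17,750 = 35.1%, within the 38% cap
Loan-to-value = 372,800/476,500 = 78.2% — pass (90% max)
Score 603 is in the 602–643 band; LTV 78.2% is in the 77.01–90% band → 9.6%.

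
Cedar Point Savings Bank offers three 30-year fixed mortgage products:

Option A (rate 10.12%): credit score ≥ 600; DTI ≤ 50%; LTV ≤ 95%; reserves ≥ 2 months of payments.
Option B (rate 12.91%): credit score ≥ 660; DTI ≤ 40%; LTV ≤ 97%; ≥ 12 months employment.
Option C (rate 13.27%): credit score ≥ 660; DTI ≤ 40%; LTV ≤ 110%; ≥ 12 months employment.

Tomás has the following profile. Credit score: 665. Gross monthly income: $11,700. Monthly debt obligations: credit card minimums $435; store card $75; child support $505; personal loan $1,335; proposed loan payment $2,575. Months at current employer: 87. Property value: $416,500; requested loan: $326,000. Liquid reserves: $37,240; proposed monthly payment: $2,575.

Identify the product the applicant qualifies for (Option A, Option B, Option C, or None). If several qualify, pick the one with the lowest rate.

Option A

Total debts = (435 + 75 + 505 + 1,335 + 2,575) = 4,925; DTI = 4,925/11,700 = 42.1%.
LTV = 326,000/416,500 = 78.3%.
Reserves = 37,240/2,575 = 14.5 months.
Option A: score 665 ≥ 600; DTI 42.1% ≤ 50%; LTV 78.3% ≤ 95%; reserves 14.5 ≥ 2 mo → qualifies.
Option B: score 665 ≥ 660; DTI 42.1% > 40%; LTV 78.3% ≤ 97%; employment 87 ≥ 12 mo → does not qualify.
Option C: score 665 ≥ 660; DTI 42.1% > 40%; LTV 78.3% ≤ 110%; employment 87 ≥ 12 mo → does not qualify.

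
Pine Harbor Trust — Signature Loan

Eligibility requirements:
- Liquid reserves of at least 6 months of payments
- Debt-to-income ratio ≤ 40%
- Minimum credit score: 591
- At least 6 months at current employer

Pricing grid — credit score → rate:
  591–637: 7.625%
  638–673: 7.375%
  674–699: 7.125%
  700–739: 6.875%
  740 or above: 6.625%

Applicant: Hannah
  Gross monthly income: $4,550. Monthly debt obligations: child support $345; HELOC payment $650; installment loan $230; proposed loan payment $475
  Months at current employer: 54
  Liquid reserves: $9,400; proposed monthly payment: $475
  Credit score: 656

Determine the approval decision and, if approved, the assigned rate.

Approved at 7.375%

Credit score 656 ≥ 591 (meets minimum)
Reserves = 9,400/475 = 19.8 months ≥ 6
Employment 54 ≥ 6 months
Total monthly debts = (345 + 650 + 230 + 475) = 1,700. Debt-to-income = 1,700/4,550 = 37.4% — meets 40% limit
All requirements met. Score 656 falls in the 638–673 tier → 7.375%.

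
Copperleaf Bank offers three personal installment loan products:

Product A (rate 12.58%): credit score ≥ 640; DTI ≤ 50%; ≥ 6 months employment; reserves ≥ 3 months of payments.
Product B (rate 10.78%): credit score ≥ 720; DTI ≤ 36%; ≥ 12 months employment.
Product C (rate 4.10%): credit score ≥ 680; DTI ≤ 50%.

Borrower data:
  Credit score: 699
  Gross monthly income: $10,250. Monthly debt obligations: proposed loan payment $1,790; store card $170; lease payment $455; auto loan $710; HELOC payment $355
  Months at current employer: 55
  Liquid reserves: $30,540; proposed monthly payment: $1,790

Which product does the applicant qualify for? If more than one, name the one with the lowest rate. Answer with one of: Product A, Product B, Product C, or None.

Total debts = (1,790 + 170 + 455 + 710 + 355) = 3,480; DTI = 3,480/10,250 = 34%.
Reserves = 30,540/1,790 = 17.1 months.
Product A: score 699 ≥ 640; DTI 34% ≤ 50%; employment 55 ≥ 6 mo; reserves 17.1 ≥ 3 mo → qualifies.
Product B: score 699 < 720; DTI 34% ≤ 36%; employment 55 ≥ 12 mo → does not qualify.
Product C: score 699 ≥ 680; DTI 34% ≤ 50% → qualifies.
Qualifying: Product A, Product C. Lowest rate is 4.10% → Product C.

Product C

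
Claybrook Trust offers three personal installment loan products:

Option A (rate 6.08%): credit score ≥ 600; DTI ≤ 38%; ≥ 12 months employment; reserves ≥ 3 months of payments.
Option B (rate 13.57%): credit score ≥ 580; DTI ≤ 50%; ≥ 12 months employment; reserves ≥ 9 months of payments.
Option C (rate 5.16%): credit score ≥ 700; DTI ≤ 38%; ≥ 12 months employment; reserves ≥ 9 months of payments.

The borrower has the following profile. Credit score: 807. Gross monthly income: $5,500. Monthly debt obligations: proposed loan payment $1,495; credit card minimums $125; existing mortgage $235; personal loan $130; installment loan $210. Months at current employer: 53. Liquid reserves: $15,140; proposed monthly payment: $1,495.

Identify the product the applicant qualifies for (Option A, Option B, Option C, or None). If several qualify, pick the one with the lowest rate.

Total debts = (1,495 + 125 + 235 + 130 + 210) = 2,195; DTI = 2,195/5,500 = 39.9%.
Reserves = 15,140/1,495 = 10.1 months.
Option A: score 807 ≥ 600; DTI 39.9% > 38%; employment 53 ≥ 12 mo; reserves 10.1 ≥ 3 mo → does not qualify.
Option B: score 807 ≥ 580; DTI 39.9% ≤ 50%; employment 53 ≥ 12 mo; reserves 10.1 ≥ 9 mo → qualifies.
Option C: score 807 ≥ 700; DTI 39.9% > 38%; employment 53 ≥ 12 mo; reserves 10.1 ≥ 9 mo → does not qualify.

Option B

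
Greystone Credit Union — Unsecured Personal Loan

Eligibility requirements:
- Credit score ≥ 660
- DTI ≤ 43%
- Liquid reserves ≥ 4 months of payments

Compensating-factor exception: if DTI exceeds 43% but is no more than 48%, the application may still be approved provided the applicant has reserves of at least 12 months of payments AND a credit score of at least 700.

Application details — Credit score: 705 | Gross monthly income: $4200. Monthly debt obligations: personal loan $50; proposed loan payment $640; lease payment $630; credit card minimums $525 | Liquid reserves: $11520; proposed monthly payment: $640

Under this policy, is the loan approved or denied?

Approved

Credit score 705 ≥ 660 (meets base)
Total debts = (50 + 640 + 630 + 525) = 1,845. DTI: 1,845 ÷ 4,200 = 43.9%, over the 43% base limit.
Reserves: 11,520 ÷ 640 = 18.0 months (meets 4-month minimum)
43.9% falls in the override range (43%–48%), so the compensating-factor test applies.
Override check — reserves: 18.0 mo (ok); score: 705 (ok).
Both compensating conditions met → exception applies.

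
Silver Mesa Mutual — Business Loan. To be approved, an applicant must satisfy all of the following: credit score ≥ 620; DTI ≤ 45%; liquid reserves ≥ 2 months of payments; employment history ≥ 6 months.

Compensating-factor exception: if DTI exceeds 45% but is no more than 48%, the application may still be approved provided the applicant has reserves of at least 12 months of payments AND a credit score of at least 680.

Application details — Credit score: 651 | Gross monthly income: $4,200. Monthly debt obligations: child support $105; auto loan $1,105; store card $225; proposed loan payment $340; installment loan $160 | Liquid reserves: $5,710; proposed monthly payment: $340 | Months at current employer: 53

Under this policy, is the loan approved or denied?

Denied

Credit score 651 ≥ 620 (meets base)
Total debts = (105 + 1,105 + 225 + 340 + 160) = 1,935. DTI = 1,935/4,200 = 46.1% > 45% — standard DTI limit exceeded.
Liquid reserves cover 5,710/340 = 16.8 months — ≥ 2 required
Employment 53 ≥ 6 months
46.1% falls in the override range (45%–48%), so the compensating-factor test applies.
Reserves 16.8 ≥ 12 months; credit score 651 < 680.
Override conditions not both satisfied; exception does not apply.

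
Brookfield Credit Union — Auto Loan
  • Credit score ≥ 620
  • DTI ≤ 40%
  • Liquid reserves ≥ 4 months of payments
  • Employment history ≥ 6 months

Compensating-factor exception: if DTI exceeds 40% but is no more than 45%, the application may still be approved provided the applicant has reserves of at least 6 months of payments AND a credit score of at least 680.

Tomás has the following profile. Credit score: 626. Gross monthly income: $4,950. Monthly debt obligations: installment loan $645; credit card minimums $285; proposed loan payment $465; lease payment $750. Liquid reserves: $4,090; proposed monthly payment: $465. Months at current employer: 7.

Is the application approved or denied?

Credit score 626 ≥ 620 (meets base)
Total debts = (645 + 285 + 465 + 750) = 2,145. DTI: 2,145 ÷ 4,950 = 43.3%, over the 40% base limit.
Reserves: 4,090 ÷ 465 = 8.8 months (meets 4-month minimum)
Employment 7 ≥ 6 months
43.3% falls in the override range (40%–45%), so the compensating-factor test applies.
Override check — reserves: 8.8 mo (ok); score: 626 (below 680).
Override conditions not both satisfied; exception does not apply.

Denied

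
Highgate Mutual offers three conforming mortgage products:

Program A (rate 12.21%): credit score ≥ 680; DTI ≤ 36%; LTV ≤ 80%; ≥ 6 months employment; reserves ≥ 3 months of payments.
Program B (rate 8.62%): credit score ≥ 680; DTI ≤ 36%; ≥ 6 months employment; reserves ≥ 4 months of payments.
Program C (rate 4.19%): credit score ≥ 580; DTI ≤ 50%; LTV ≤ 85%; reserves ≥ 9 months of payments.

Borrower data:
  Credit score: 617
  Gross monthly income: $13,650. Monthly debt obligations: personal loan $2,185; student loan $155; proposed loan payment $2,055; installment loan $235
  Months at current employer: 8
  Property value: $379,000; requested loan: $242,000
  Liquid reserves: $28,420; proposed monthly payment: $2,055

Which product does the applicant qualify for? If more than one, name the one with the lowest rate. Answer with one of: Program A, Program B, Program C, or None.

Program C

Total debts = (2,185 + 155 + 2,055 + 235) = 4,630; DTI = 4,630/13,650 = 33.9%.
LTV = 242,000/379,000 = 63.9%.
Reserves = 28,420/2,055 = 13.8 months.
Program A: score 617 < 680; DTI 33.9% ≤ 36%; LTV 63.9% ≤ 80%; employment 8 ≥ 6 mo; reserves 13.8 ≥ 3 mo → does not qualify.
Program B: score 617 < 680; DTI 33.9% ≤ 36%; employment 8 ≥ 6 mo; reserves 13.8 ≥ 4 mo → does not qualify.
Program C: score 617 ≥ 580; DTI 33.9% ≤ 50%; LTV 63.9% ≤ 85%; reserves 13.8 ≥ 9 mo → qualifies.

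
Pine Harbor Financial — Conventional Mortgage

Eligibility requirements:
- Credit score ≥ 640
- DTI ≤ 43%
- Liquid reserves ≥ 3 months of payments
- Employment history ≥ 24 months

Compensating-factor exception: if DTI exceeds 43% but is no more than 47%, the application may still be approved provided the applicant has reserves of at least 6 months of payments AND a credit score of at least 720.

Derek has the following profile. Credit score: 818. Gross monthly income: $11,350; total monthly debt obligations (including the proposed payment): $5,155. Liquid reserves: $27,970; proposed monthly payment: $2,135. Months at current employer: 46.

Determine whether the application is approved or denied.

Credit score 818 ≥ 640 (meets base)
DTI: 5,155 ÷ 11,350 = 45.4%, over the 43% base limit.
Reserves: 27,970 ÷ 2,135 = 13.1 months (meets 3-month minimum)
Employment 46 ≥ 24 months
45.4% falls in the override range (43%–47%), so the compensating-factor test applies.
Override check — reserves: 13.1 mo (ok); score: 818 (ok).
Both compensating conditions met → exception applies.

Approved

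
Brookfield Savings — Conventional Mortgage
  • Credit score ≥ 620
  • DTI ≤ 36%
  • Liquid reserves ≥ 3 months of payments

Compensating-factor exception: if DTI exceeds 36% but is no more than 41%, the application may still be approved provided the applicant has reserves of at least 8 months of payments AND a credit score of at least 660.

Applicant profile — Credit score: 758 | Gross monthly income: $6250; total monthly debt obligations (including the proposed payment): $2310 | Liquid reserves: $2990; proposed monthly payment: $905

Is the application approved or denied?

Credit score 758 ≥ 620 (meets base)
DTI: 2,310 ÷ 6,250 = 37%, over the 36% base limit.
Reserves: 2,990 ÷ 905 = 3.3 months (meets 3-month minimum)
37% falls in the override range (36%–41%), so the compensating-factor test applies.
Override check — reserves: 3.3 mo (short of 8); score: 758 (ok).
Override conditions not both satisfied; exception does not apply.

Denied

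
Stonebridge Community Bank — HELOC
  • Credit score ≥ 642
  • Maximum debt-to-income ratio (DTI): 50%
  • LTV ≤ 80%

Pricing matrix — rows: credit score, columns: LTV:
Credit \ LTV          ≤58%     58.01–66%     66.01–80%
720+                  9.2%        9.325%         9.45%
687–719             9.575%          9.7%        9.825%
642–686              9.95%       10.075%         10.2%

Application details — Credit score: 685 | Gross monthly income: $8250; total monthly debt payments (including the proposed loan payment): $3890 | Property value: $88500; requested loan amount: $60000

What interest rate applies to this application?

10.2%

Credit score 685 ≥ 642; DTI: 3,890 ÷ 8,250 = 47.2%, within the 50% cap
LTV: 60,000 ÷ 88,500 = 67.8%, within 80% cap
Credit 685 → row 642–686; LTV 67.8% → column 66.01–80%. Grid cell → 10.2%.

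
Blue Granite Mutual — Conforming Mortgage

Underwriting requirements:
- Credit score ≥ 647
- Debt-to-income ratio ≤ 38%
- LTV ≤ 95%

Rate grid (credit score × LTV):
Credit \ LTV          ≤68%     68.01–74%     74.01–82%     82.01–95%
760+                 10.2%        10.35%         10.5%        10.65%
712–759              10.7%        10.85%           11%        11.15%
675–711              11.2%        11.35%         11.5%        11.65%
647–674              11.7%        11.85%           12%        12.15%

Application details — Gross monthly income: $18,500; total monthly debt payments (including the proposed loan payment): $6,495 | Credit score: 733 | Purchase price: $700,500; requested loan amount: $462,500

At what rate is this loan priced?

10.7%

Credit score 733 ≥ 647; DTI = 6,495/18,500 = 35.1% ≤ 38%
Loan-to-value = 462,500/700,500 = 66% — pass (95% max)
Row: 733 falls in 712–759. Column: 66% falls in ≤68%. Rate = 10.7%.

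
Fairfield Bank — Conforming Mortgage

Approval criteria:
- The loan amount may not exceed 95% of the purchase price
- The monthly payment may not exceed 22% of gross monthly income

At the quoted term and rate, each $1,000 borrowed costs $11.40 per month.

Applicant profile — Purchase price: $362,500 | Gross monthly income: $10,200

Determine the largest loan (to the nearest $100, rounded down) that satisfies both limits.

Payment cap: 22% × $10,200 = $2,244/month.
At $11.40 per $1,000, that supports 2,244/11.40 × 1,000 ≈ $196,842 → $196,800.
LTV cap: 95% × $362,500 = $344,375 → $344,300.
Binding constraint: payment-to-income.

$196,800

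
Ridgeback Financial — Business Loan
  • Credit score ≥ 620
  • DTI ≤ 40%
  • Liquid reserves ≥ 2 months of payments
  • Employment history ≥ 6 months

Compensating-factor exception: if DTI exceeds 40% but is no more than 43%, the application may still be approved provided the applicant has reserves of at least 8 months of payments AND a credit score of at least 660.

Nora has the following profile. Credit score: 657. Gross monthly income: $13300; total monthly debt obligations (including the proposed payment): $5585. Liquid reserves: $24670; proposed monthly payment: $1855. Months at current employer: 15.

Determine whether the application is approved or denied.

Denied

Credit score 657 ≥ 620 (meets base)
DTI = 5,585/13,300 = 42% > 40% — standard DTI limit exceeded.
Reserves: 24,670 ÷ 1,855 = 13.3 months (meets 2-month minimum)
Employment 15 ≥ 6 months
42% falls in the override range (40%–43%), so the compensating-factor test applies.
Reserves 13.3 ≥ 8 months; credit score 657 < 660.
Compensating-factor requirement not fully met.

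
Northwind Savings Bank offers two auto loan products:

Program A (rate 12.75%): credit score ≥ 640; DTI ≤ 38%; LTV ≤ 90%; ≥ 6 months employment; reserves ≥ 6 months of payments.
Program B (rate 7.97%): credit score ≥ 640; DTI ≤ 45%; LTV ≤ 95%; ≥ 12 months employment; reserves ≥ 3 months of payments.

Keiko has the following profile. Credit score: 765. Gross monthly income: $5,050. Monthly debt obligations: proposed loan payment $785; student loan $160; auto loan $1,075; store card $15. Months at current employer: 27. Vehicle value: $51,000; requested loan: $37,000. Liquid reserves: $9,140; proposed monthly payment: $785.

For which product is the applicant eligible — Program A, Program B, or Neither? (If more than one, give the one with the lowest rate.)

Program B

Total debts = (785 + 160 + 1,075 + 15) = 2,035; DTI = 2,035/5,050 = 40.3%.
LTV = 37,000/51,000 = 72.5%.
Reserves = 9,140/785 = 11.6 months.
Program A: score 765 ≥ 640; DTI 40.3% > 38%; LTV 72.5% ≤ 90%; employment 27 ≥ 6 mo; reserves 11.6 ≥ 6 mo → does not qualify.
Program B: score 765 ≥ 640; DTI 40.3% ≤ 45%; LTV 72.5% ≤ 95%; employment 27 ≥ 12 mo; reserves 11.6 ≥ 3 mo → qualifies.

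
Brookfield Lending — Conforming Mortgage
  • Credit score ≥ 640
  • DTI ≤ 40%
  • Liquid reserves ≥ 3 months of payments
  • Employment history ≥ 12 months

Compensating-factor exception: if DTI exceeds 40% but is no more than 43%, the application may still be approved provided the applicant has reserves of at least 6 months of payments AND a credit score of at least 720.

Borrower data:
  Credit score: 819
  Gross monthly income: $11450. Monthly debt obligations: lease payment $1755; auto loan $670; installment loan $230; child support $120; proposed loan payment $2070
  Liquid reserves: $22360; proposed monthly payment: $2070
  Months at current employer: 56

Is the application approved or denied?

Credit score 819 ≥ 640 (meets base)
Total debts = (1,755 + 670 + 230 + 120 + 2,070) = 4,845. DTI = 4,845/11,450 = 42.3% > 40% — standard DTI limit exceeded.
Reserves = 22,360/2,070 = 10.8 months ≥ 3
Employment 56 ≥ 12 months
42.3% falls in the override range (40%–43%), so the compensating-factor test applies.
Reserves 10.8 ≥ 6 months; credit score 819 ≥ 720.
Both compensating conditions met → exception applies.

Approved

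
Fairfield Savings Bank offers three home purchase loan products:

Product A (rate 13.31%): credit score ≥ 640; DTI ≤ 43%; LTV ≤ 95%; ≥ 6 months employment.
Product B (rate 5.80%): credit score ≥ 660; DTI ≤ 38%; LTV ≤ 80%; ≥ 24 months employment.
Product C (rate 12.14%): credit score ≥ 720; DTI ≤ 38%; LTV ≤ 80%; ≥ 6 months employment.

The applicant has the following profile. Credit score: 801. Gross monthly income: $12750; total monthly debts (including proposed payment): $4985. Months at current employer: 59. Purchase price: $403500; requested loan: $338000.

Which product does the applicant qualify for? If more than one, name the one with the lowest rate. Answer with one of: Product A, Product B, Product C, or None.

DTI = 4,985/12,750 = 39.1%.
LTV = 338,000/403,500 = 83.8%.
Product A: score 801 ≥ 640; DTI 39.1% ≤ 43%; LTV 83.8% ≤ 95%; employment 59 ≥ 6 mo → qualifies.
Product B: score 801 ≥ 660; DTI 39.1% > 38%; LTV 83.8% > 80%; employment 59 ≥ 24 mo → does not qualify.
Product C: score 801 ≥ 720; DTI 39.1% > 38%; LTV 83.8% > 80%; employment 59 ≥ 6 mo → does not qualify.

Product A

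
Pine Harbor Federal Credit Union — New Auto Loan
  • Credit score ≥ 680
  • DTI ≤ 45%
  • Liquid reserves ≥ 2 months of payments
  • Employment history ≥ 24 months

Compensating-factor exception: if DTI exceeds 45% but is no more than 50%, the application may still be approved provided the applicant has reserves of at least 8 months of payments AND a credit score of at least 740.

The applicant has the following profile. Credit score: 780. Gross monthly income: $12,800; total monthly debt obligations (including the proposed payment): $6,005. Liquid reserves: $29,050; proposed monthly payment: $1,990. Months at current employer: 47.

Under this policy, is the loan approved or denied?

Credit score 780 ≥ 680 (meets base)
DTI: 6,005 ÷ 12,800 = 46.9%, over the 45% base limit.
Reserves = 29,050/1,990 = 14.6 months ≥ 2
Employment 47 ≥ 24 months
DTI 46.9% is within the 45%–50% exception band; checking compensating factors.
Override check — reserves: 14.6 mo (ok); score: 780 (ok).
Both override conditions satisfied; DTI exception granted.

Approved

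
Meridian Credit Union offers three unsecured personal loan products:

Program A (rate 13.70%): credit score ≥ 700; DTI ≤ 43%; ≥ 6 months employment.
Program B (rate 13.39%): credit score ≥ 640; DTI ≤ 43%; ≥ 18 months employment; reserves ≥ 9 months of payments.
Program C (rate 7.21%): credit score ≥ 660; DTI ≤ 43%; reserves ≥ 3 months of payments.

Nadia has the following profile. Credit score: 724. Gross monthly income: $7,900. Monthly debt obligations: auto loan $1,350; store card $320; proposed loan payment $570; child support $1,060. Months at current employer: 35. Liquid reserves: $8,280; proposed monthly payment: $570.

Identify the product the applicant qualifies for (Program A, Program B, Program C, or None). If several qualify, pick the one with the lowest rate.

Total debts = (1,350 + 320 + 570 + 1,060) = 3,300; DTI = 3,300/7,900 = 41.8%.
Reserves = 8,280/570 = 14.5 months.
Program A: score 724 ≥ 700; DTI 41.8% ≤ 43%; employment 35 ≥ 6 mo → qualifies.
Program B: score 724 ≥ 640; DTI 41.8% ≤ 43%; employment 35 ≥ 18 mo; reserves 14.5 ≥ 9 mo → qualifies.
Program C: score 724 ≥ 660; DTI 41.8% ≤ 43%; reserves 14.5 ≥ 3 mo → qualifies.
Qualifying: Program A, Program B, Program C. Lowest rate is 7.21% → Program C.

Program C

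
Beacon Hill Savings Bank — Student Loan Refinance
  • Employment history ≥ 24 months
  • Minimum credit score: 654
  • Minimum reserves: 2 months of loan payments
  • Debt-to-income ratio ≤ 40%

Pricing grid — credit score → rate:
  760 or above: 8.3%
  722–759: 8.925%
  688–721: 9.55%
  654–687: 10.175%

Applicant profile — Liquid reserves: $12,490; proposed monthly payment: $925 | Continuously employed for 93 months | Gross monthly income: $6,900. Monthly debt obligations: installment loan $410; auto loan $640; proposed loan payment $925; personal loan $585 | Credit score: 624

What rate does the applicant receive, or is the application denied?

Credit score 624 < 654 (below minimum)
Reserves = 12,490/925 = 13.5 months ≥ 2
Total monthly debts = (410 + 640 + 925 + 585) = 2,560. Debt-to-income = 2,560/6,900 = 37.1% — meets 40% limit
Employment 93 ≥ 24 months
Not all requirements met → denied.

Denied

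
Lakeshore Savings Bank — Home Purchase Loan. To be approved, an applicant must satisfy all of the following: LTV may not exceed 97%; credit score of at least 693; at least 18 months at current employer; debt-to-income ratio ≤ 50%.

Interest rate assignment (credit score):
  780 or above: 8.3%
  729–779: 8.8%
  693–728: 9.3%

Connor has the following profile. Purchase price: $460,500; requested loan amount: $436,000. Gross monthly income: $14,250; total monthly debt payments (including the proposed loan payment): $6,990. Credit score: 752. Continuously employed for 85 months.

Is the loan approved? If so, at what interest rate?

Approved at 8.8%

Credit score 752 ≥ 693 (meets minimum)
LTV: 436,000 ÷ 460,500 = 94.7%, within 97% cap
DTI: 6,990 ÷ 14,250 = 49.1%, within the 50% cap
Employment 85 ≥ 18 months
All requirements met. Score 752 falls in the 729–779 tier → 8.8%.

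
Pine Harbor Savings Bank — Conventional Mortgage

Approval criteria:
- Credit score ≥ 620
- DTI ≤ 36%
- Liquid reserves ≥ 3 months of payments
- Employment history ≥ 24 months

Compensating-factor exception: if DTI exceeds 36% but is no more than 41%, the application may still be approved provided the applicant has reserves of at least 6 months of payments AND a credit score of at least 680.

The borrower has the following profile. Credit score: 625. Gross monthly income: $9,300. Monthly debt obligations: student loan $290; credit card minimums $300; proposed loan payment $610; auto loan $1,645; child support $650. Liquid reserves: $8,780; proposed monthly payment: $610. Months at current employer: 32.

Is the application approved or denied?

Denied

Credit score 625 ≥ 620 (meets base)
Total debts = (290 + 300 + 610 + 1,645 + 650) = 3,495. DTI = 3,495/9,300 = 37.6% > 36% — standard DTI limit exceeded.
Liquid reserves cover 8,780/610 = 14.4 months — ≥ 3 required
Employment 32 ≥ 24 months
37.6% falls in the override range (36%–41%), so the compensating-factor test applies.
Reserves 14.4 ≥ 6 months; credit score 625 < 680.
Compensating-factor requirement not fully met.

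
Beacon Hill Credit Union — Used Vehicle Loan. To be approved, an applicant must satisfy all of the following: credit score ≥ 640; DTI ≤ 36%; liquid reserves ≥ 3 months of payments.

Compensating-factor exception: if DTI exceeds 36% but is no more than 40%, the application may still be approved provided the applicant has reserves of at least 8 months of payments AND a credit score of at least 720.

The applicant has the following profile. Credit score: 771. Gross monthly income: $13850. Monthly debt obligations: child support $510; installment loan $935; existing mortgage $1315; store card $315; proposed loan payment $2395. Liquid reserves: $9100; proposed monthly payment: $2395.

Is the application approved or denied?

Denied

Credit score 771 ≥ 640 (meets base)
Total debts = (510 + 935 + 1,315 + 315 + 2,395) = 5,470. DTI: 5,470 ÷ 13,850 = 39.5%, over the 36% base limit.
Reserves: 9,100 ÷ 2,395 = 3.8 months (meets 3-month minimum)
39.5% falls in the override range (36%–40%), so the compensating-factor test applies.
Override check — reserves: 3.8 mo (short of 8); score: 771 (ok).
Compensating-factor requirement not fully met.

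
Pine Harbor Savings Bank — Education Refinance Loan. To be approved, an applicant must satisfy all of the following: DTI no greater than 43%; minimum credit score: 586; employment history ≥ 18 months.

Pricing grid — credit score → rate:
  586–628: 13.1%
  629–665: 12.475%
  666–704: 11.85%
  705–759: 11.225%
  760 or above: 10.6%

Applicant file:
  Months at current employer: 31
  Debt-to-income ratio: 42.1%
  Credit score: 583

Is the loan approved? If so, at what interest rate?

Credit score 583 < 586 (below minimum)
Debt-to-income 42.1% vs 43% cap — pass
Employment 31 ≥ 18 months
Not all requirements met → denied.

Denied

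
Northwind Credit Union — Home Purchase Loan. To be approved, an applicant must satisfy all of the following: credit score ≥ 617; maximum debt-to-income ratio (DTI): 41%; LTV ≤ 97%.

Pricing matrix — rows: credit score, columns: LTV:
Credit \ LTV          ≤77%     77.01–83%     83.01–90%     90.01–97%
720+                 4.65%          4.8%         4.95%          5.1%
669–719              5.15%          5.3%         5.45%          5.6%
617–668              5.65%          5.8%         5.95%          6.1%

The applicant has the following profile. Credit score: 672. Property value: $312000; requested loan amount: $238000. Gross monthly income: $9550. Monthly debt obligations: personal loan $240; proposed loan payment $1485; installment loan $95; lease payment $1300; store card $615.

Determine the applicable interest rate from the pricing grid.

Credit score 672 ≥ 617; Total monthly debts = (240 + 1,485 + 95 + 1,300 + 615) = 3,735. DTI = 3,735/9,550 = 39.1% ≤ 41%
Loan-to-value = 238,000/312,000 = 76.3% — pass (97% max)
Score 672 is in the 669–719 band; LTV 76.3% is in the ≤77% band → 5.15%.

5.15%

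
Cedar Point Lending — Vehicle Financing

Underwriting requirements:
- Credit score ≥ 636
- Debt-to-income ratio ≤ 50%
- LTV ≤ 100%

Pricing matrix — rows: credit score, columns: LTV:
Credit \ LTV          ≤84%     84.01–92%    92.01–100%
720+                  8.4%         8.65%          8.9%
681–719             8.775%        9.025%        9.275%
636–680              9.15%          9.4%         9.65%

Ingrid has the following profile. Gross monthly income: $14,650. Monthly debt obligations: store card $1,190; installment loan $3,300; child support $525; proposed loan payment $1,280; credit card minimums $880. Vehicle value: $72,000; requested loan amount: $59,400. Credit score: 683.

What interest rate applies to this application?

Credit score 683 ≥ 636; Total monthly debts = (1,190 + 3,300 + 525 + 1,280 + 880) = 7,175. DTI: 7,175 ÷ 14,650 = 49%, within the 50% cap
LTV = 59,400/72,000 = 82.5% ≤ 100%
Credit 683 → row 681–719; LTV 82.5% → column ≤84%. Grid cell → 8.775%.

8.775%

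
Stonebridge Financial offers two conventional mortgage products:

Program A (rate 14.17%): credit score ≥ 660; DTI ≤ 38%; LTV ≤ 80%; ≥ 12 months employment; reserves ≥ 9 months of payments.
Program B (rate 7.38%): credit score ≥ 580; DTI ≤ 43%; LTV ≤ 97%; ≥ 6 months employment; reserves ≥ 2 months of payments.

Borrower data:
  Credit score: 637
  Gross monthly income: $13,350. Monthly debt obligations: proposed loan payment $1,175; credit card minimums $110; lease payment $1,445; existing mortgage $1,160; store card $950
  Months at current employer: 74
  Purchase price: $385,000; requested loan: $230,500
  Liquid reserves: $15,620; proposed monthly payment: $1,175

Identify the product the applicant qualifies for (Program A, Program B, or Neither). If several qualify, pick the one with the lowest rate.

Program B

Total debts = (1,175 + 110 + 1,445 + 1,160 + 950) = 4,840; DTI = 4,840/13,350 = 36.3%.
LTV = 230,500/385,000 = 59.9%.
Reserves = 15,620/1,175 = 13.3 months.
Program A: score 637 < 660; DTI 36.3% ≤ 38%; LTV 59.9% ≤ 80%; employment 74 ≥ 12 mo; reserves 13.3 ≥ 9 mo → does not qualify.
Program B: score 637 ≥ 580; DTI 36.3% ≤ 43%; LTV 59.9% ≤ 97%; employment 74 ≥ 6 mo; reserves 13.3 ≥ 2 mo → qualifies.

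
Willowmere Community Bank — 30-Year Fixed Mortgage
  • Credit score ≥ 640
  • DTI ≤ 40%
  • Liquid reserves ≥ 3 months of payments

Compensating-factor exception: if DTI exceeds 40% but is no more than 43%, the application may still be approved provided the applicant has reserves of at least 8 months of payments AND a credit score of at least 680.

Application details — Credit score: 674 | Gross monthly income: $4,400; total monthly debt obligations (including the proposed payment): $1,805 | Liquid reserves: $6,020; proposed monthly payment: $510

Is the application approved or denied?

Credit score 674 ≥ 640 (meets base)
DTI = 1,805/4,400 = 41% > 40% — standard DTI limit exceeded.
Liquid reserves cover 6,020/510 = 11.8 months — ≥ 3 required
41% falls in the override range (40%–43%), so the compensating-factor test applies.
Reserves 11.8 ≥ 8 months; credit score 674 < 680.
Override conditions not both satisfied; exception does not apply.

Denied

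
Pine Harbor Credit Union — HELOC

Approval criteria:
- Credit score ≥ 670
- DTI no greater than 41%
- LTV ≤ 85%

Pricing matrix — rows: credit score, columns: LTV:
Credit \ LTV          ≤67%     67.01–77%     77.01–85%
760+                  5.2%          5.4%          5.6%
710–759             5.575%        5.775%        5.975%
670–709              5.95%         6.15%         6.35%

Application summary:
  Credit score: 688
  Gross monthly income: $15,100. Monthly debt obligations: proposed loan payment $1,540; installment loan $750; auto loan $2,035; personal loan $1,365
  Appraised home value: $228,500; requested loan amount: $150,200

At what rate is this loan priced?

5.95%

Credit score 688 ≥ 670; Total monthly debts = (1,540 + 750 + 2,035 + 1,365) = 5,690. DTI = 5,690/15,100 = 37.7% ≤ 41%
LTV: 150,200 ÷ 228,500 = 65.7%, within 85% cap
Credit 688 → row 670–709; LTV 65.7% → column ≤67%. Grid cell → 5.95%.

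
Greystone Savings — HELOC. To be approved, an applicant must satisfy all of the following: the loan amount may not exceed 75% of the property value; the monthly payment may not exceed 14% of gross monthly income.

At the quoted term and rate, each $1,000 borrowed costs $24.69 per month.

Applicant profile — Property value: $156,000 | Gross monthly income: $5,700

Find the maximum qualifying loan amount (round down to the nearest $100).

$32,300

Payment cap: 14% × $5,700 = $798/month.
At $24.69 per $1,000, that supports 798/24.69 × 1,000 ≈ $32,320 → $32,300.
LTV cap: 75% × $156,000 = $117,000 → $117,000.
Binding constraint: payment-to-income.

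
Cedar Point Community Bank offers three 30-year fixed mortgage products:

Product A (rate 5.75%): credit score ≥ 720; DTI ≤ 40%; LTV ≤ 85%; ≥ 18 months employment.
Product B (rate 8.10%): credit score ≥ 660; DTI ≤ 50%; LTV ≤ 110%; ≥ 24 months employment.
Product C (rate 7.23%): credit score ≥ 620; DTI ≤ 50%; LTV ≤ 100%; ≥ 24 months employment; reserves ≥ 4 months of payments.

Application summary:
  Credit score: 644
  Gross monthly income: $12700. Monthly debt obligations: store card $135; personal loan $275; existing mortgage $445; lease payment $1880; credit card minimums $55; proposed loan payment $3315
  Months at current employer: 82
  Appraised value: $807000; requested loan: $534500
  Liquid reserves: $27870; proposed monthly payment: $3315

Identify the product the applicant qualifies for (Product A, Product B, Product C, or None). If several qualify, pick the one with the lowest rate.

Product C

Total debts = (135 + 275 + 445 + 1,880 + 55 + 3,315) = 6,105; DTI = 6,105/12,700 = 48.1%.
LTV = 534,500/807,000 = 66.2%.
Reserves = 27,870/3,315 = 8.4 months.
Product A: score 644 < 720; DTI 48.1% > 40%; LTV 66.2% ≤ 85%; employment 82 ≥ 18 mo → does not qualify.
Product B: score 644 < 660; DTI 48.1% ≤ 50%; LTV 66.2% ≤ 110%; employment 82 ≥ 24 mo → does not qualify.
Product C: score 644 ≥ 620; DTI 48.1% ≤ 50%; LTV 66.2% ≤ 100%; employment 82 ≥ 24 mo; reserves 8.4 ≥ 4 mo → qualifies.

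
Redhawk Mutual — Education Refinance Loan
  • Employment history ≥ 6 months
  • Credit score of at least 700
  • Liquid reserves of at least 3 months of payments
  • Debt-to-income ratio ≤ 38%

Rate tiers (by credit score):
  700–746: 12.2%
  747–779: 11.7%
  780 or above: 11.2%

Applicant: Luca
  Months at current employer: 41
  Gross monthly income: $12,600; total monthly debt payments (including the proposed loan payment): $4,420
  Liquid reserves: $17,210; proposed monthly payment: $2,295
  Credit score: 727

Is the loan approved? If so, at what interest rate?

Credit score 727 ≥ 700 (meets minimum)
Debt-to-income = 4,420/12,600 = 35.1% — meets 38% limit
Employment 41 ≥ 6 months
Reserves: 17,210 ÷ 2,295 = 7.5 months (meets 3-month minimum)
All requirements met. Score 727 falls in the 700–746 tier → 12.2%.

Approved at 12.2%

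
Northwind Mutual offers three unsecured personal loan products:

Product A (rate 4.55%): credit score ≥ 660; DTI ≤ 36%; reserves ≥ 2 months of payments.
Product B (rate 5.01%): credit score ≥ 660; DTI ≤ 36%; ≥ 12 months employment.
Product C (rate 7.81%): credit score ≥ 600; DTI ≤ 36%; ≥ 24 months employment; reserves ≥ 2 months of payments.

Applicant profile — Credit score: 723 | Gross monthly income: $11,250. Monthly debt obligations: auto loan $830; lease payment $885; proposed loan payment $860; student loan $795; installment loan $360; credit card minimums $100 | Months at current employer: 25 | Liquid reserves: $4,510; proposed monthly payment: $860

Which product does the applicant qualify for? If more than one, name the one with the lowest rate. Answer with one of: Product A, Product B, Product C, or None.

Total debts = (830 + 885 + 860 + 795 + 360 + 100) = 3,830; DTI = 3,830/11,250 = 34%.
Reserves = 4,510/860 = 5.2 months.
Product A: score 723 ≥ 660; DTI 34% ≤ 36%; reserves 5.2 ≥ 2 mo → qualifies.
Product B: score 723 ≥ 660; DTI 34% ≤ 36%; employment 25 ≥ 12 mo → qualifies.
Product C: score 723 ≥ 600; DTI 34% ≤ 36%; employment 25 ≥ 24 mo; reserves 5.2 ≥ 2 mo → qualifies.
Qualifying: Product A, Product B, Product C. Lowest rate is 4.55% → Product A.

Product A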